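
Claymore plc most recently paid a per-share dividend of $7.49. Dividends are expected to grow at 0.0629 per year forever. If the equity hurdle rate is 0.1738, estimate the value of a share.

Gordon growth model: P₀ = D₁/(r − g). D₁ = 7.49 × (1 + 0.0629) = 7.9611.
P₀ = 7.9611 / (0.1738 − 0.0629) = 7.9611 / 0.1109 = 71.7865

$71.79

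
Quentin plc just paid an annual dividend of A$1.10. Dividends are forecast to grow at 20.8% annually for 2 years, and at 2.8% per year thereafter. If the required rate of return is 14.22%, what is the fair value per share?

A$13.47

Two-stage DDM. Project D₁…D_2 at 0.208, terminal growth 0.028, discount at r = 0.1422.
D_1 = 1.3288
D_2 = 1.6052
Terminal value at t=2: TV = D_3/(r−g) = 1.6501/(0.1422−0.028) = 14.4495
P₀ = 1.3288/(1+0.1422)^1 + 1.6052/(1+0.1422)^2 + 14.4495/(1+0.1422)^2 = 13.4694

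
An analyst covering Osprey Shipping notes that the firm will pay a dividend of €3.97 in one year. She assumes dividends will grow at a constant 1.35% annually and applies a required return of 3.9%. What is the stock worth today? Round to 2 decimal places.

€155.69

Gordon growth model: P₀ = D₁/(r − g), with D₁ = 3.97 given directly.
P₀ = 3.9700 / (0.039 − 0.0135) = 3.9700 / 0.0255 = 155.6863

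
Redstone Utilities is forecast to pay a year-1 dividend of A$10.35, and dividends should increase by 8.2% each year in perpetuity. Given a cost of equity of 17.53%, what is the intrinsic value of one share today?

Gordon growth model: P₀ = D₁/(r − g), with D₁ = 10.35 given directly.
P₀ = 10.3500 / (0.1753 − 0.082) = 10.3500 / 0.0933 = 110.9325

A$110.93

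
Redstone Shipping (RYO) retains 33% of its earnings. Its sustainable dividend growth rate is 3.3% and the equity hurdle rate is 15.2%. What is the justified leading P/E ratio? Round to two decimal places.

Payout ratio b = 1 − 0.33 = 0.67.
Justified leading P/E = b/(r−g) = 0.67/(0.152−0.033) = 5.6303

5.63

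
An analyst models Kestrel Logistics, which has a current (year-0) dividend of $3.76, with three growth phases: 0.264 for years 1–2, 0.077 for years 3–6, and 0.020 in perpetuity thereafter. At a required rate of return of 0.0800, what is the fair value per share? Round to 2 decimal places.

Three-stage DDM. Project D₁…D_6; terminal Gordon value at t=6 with g = 0.02; discount at r = 0.08.
D_1 = 4.7526
D_2 = 6.0073
D_3 = 6.4699
D_4 = 6.9681
D_5 = 7.5046
D_6 = 8.0825
TV_6 = 8.2441/(0.08−0.02) = 137.4022
P₀ = Σ Dₜ/(1+r)ᵗ + TV_6/(1+r)^6 = 116.5962

$116.60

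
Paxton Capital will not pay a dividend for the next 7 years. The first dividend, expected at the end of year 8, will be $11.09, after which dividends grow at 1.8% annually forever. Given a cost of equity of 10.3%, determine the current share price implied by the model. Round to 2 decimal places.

$65.69

Deferred-dividend DDM. At t=7 the remaining stream is a growing perpetuity with first payment D_8 = 11.09.
V_7 = D_8/(r−g) = 11.09/(0.103−0.018) = 130.4706
P₀ = V_7/(1+r)^7 = 130.4706/(1+0.103)^7 = 65.6877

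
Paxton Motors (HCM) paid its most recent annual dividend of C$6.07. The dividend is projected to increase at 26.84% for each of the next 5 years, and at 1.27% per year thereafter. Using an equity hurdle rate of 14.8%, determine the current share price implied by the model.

Two-stage DDM. Project D₁…D_5 at 0.2684, terminal growth 0.0127, discount at r = 0.148.
D_1 = 7.6992
D_2 = 9.7657
D_3 = 12.3868
D_4 = 15.7114
D_5 = 19.9283
Terminal value at t=5: TV = D_6/(r−g) = 20.1814/(0.148−0.0127) = 149.1602
P₀ = 7.6992/(1+0.148)^1 + 9.7657/(1+0.148)^2 + 12.3868/(1+0.148)^3 + 15.7114/(1+0.148)^4 + 19.9283/(1+0.148)^5 + 149.1602/(1+0.148)^5 = 116.1512

C$116.15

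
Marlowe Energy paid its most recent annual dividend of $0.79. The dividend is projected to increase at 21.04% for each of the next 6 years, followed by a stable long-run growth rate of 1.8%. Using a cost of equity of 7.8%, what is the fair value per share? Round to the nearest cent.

$34.11

Two-stage DDM. Project D₁…D_6 at 0.2104, terminal growth 0.018, discount at r = 0.078.
D_1 = 0.9562
D_2 = 1.1574
D_3 = 1.4009
D_4 = 1.6957
D_5 = 2.0524
D_6 = 2.4843
Terminal value at t=6: TV = D_7/(r−g) = 2.5290/(0.078−0.018) = 42.1500
P₀ = 0.9562/(1+0.078)^1 + 1.1574/(1+0.078)^2 + 1.4009/(1+0.078)^3 + 1.6957/(1+0.078)^4 + 2.0524/(1+0.078)^5 + 2.4843/(1+0.078)^6 + 42.1500/(1+0.078)^6 = 34.1085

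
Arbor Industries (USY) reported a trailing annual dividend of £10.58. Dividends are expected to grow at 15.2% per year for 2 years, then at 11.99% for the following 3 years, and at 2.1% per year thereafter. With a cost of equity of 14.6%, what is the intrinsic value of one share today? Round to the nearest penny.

Three-stage DDM. Project D₁…D_5; terminal Gordon value at t=5 with g = 0.021; discount at r = 0.146.
D_1 = 12.1882
D_2 = 14.0408
D_3 = 15.7242
D_4 = 17.6096
D_5 = 19.7210
TV_5 = 20.1351/(0.146−0.021) = 161.0809
P₀ = Σ Dₜ/(1+r)ᵗ + TV_5/(1+r)^5 = 133.4540

£133.45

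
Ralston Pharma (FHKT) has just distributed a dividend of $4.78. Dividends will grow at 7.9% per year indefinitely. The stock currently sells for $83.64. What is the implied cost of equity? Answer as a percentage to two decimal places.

14.07%

Rearranging the constant-growth DDM: r = D₁/P₀ + g.
D₁ = 4.78 × (1 + 0.079) = 5.1576.
r = 5.1576 / 83.64 + 0.079 = 0.06166 + 0.079 = 0.14066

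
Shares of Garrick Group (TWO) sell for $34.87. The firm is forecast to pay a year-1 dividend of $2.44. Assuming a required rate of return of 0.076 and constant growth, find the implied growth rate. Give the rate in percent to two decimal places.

From P₀ = D₁/(r − g), the implied growth is g = r − D₁/P₀.
g = 0.076 − 2.44/34.87 = 0.076 − 0.06997 = 0.00603

0.60%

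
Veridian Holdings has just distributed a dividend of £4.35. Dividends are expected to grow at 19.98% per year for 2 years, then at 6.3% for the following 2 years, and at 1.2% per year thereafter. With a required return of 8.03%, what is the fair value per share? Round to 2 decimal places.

£97.65

Three-stage DDM. Project D₁…D_4; terminal Gordon value at t=4 with g = 0.012; discount at r = 0.0803.
D_1 = 5.2191
D_2 = 6.2619
D_3 = 6.6564
D_4 = 7.0758
TV_4 = 7.1607/(0.0803−0.012) = 104.8415
P₀ = Σ Dₜ/(1+r)ᵗ + TV_4/(1+r)^4 = 97.6477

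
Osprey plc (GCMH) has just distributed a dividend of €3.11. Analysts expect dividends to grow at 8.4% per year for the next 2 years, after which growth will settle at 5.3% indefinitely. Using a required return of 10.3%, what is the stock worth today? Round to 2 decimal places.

Two-stage DDM. Project D₁…D_2 at 0.084, terminal growth 0.053, discount at r = 0.103.
D_1 = 3.3712
D_2 = 3.6544
Terminal value at t=2: TV = D_3/(r−g) = 3.8481/(0.103−0.053) = 76.9622
P₀ = 3.3712/(1+0.103)^1 + 3.6544/(1+0.103)^2 + 76.9622/(1+0.103)^2 = 69.3198

€69.32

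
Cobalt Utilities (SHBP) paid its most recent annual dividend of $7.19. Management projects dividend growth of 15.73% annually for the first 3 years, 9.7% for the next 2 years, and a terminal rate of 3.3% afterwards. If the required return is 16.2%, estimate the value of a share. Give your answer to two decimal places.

Three-stage DDM. Project D₁…D_5; terminal Gordon value at t=5 with g = 0.033; discount at r = 0.162.
D_1 = 8.3210
D_2 = 9.6299
D_3 = 11.1447
D_4 = 12.2257
D_5 = 13.4116
TV_5 = 13.8542/(0.162−0.033) = 107.3966
P₀ = Σ Dₜ/(1+r)ᵗ + TV_5/(1+r)^5 = 85.1268

$85.13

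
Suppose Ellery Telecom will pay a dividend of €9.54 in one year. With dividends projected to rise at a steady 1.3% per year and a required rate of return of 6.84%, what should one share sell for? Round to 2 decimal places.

€172.20

Gordon growth model: P₀ = D₁/(r − g), with D₁ = 9.54 given directly.
P₀ = 9.5400 / (0.0684 − 0.013) = 9.5400 / 0.0554 = 172.2022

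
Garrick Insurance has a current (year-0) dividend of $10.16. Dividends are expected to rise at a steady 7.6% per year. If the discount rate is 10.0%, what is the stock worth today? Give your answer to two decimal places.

$455.51

Gordon growth model: P₀ = D₁/(r − g). D₁ = 10.16 × (1 + 0.076) = 10.9322.
P₀ = 10.9322 / (0.1 − 0.076) = 10.9322 / 0.024 = 455.5067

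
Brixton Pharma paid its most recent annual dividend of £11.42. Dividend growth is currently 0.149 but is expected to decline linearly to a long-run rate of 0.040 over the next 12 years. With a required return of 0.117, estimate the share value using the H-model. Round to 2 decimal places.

£251.24

H-model: P₀ = D₀[(1+g_L) + H(g_S−g_L)]/(r−g_L), with H = 12/2 = 6.
P₀ = 11.42 × [(1+0.04) + 6×(0.149−0.04)] / (0.117−0.04)
   = 11.42 × 1.6940 / 0.077 = 251.2400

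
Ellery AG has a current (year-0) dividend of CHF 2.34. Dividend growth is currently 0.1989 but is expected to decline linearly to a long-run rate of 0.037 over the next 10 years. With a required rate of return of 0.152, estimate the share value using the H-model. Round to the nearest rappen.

H-model: P₀ = D₀[(1+g_L) + H(g_S−g_L)]/(r−g_L), with H = 10/2 = 5.
P₀ = 2.34 × [(1+0.037) + 5×(0.1989−0.037)] / (0.152−0.037)
   = 2.34 × 1.8465 / 0.115 = 37.5723

CHF 37.57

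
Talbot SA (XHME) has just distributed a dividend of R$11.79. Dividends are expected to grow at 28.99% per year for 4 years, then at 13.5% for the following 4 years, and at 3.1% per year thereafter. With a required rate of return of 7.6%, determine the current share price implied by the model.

R$877.91

Three-stage DDM. Project D₁…D_8; terminal Gordon value at t=8 with g = 0.031; discount at r = 0.076.
D_1 = 15.2079
D_2 = 19.6167
D_3 = 25.3036
D_4 = 32.6391
D_5 = 37.0454
D_6 = 42.0465
D_7 = 47.7228
D_8 = 54.1653
TV_8 = 55.8445/(0.076−0.031) = 1240.9880
P₀ = Σ Dₜ/(1+r)ᵗ + TV_8/(1+r)^8 = 877.9080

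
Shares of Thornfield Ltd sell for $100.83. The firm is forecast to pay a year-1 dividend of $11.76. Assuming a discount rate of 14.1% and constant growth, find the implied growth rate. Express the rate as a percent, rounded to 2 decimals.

From P₀ = D₁/(r − g), the implied growth is g = r − D₁/P₀.
g = 0.141 − 11.76/100.83 = 0.141 − 0.11663 = 0.02437

2.44%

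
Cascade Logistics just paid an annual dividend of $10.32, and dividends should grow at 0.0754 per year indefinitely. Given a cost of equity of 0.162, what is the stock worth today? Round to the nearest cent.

Gordon growth model: P₀ = D₁/(r − g). D₁ = 10.32 × (1 + 0.0754) = 11.0981.
P₀ = 11.0981 / (0.162 − 0.0754) = 11.0981 / 0.0866 = 128.1539

$128.15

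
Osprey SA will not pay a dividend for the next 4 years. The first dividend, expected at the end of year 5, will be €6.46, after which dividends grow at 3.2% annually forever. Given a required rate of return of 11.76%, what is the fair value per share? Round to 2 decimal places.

Deferred-dividend DDM. At t=4 the remaining stream is a growing perpetuity with first payment D_5 = 6.46.
V_4 = D_5/(r−g) = 6.46/(0.1176−0.032) = 75.4673
P₀ = V_4/(1+r)^4 = 75.4673/(1+0.1176)^4 = 48.3741

€48.37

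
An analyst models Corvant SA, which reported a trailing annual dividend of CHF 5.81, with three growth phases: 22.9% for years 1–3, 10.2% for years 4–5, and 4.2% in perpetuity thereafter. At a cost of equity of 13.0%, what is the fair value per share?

CHF 119.24

Three-stage DDM. Project D₁…D_5; terminal Gordon value at t=5 with g = 0.042; discount at r = 0.13.
D_1 = 7.1405
D_2 = 8.7757
D_3 = 10.7853
D_4 = 11.8854
D_5 = 13.0977
TV_5 = 13.6478/(0.13−0.042) = 155.0887
P₀ = Σ Dₜ/(1+r)ᵗ + TV_5/(1+r)^5 = 119.2407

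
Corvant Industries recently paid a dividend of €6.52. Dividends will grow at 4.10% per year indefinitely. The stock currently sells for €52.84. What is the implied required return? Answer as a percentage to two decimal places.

Rearranging the constant-growth DDM: r = D₁/P₀ + g.
D₁ = 6.52 × (1 + 0.041) = 6.7873.
r = 6.7873 / 52.84 + 0.041 = 0.12845 + 0.041 = 0.16945

16.95%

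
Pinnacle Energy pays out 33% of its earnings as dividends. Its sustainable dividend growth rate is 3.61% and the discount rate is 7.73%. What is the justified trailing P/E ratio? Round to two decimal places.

8.30

Justified trailing P/E = b(1+g)/(r−g) = 0.33×(1+0.0361)/(0.0773−0.0361) = 8.2989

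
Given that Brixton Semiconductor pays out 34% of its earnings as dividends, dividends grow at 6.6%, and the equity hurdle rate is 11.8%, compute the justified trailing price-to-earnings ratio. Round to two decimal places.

6.97

Justified trailing P/E = b(1+g)/(r−g) = 0.34×(1+0.066)/(0.118−0.066) = 6.9700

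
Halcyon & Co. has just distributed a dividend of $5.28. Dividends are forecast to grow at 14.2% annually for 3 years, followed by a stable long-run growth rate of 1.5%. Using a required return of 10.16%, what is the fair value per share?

$85.98

Two-stage DDM. Project D₁…D_3 at 0.142, terminal growth 0.015, discount at r = 0.1016.
D_1 = 6.0298
D_2 = 6.8860
D_3 = 7.8638
Terminal value at t=3: TV = D_4/(r−g) = 7.9818/(0.1016−0.015) = 92.1680
P₀ = 6.0298/(1+0.1016)^1 + 6.8860/(1+0.1016)^2 + 7.8638/(1+0.1016)^3 + 92.1680/(1+0.1016)^3 = 85.9764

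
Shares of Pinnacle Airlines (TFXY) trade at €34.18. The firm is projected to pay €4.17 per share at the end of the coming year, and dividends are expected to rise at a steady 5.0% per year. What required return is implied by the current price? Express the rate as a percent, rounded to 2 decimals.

Rearranging the constant-growth DDM: r = D₁/P₀ + g.
r = 4.1700 / 34.18 + 0.05 = 0.12200 + 0.05 = 0.17200

17.20%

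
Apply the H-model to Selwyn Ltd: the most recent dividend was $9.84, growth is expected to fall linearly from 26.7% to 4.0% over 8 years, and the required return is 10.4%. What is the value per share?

H-model: P₀ = D₀[(1+g_L) + H(g_S−g_L)]/(r−g_L), with H = 8/2 = 4.
P₀ = 9.84 × [(1+0.04) + 4×(0.267−0.04)] / (0.104−0.04)
   = 9.84 × 1.9480 / 0.064 = 299.5050

$299.50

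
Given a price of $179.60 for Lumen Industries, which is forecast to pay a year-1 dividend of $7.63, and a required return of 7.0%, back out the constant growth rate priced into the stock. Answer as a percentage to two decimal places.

From P₀ = D₁/(r − g), the implied growth is g = r − D₁/P₀.
g = 0.07 − 7.63/179.60 = 0.07 − 0.04248 = 0.02752

2.75%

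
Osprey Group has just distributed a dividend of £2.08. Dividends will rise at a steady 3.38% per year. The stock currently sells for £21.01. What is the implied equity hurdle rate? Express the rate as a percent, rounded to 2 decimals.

13.61%

Rearranging the constant-growth DDM: r = D₁/P₀ + g.
D₁ = 2.08 × (1 + 0.0338) = 2.1503.
r = 2.1503 / 21.01 + 0.0338 = 0.10235 + 0.0338 = 0.13615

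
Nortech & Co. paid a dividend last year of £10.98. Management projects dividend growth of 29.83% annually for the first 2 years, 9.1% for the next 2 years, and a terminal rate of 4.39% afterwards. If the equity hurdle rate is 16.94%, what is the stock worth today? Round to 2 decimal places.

£148.12

Three-stage DDM. Project D₁…D_4; terminal Gordon value at t=4 with g = 0.0439; discount at r = 0.1694.
D_1 = 14.2553
D_2 = 18.5077
D_3 = 20.1919
D_4 = 22.0294
TV_4 = 22.9965/(0.1694−0.0439) = 183.2387
P₀ = Σ Dₜ/(1+r)ᵗ + TV_4/(1+r)^4 = 148.1172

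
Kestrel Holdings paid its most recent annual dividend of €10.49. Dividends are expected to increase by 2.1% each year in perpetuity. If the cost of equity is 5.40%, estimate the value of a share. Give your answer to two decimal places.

Gordon growth model: P₀ = D₁/(r − g). D₁ = 10.49 × (1 + 0.021) = 10.7103.
P₀ = 10.7103 / (0.054 − 0.021) = 10.7103 / 0.033 = 324.5542

€324.55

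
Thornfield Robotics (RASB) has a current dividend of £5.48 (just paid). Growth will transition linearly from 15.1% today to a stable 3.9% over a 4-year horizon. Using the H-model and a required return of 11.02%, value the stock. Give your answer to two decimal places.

£97.21

H-model: P₀ = D₀[(1+g_L) + H(g_S−g_L)]/(r−g_L), with H = 4/2 = 2.
P₀ = 5.48 × [(1+0.039) + 2×(0.151−0.039)] / (0.1102−0.039)
   = 5.48 × 1.2630 / 0.0712 = 97.2084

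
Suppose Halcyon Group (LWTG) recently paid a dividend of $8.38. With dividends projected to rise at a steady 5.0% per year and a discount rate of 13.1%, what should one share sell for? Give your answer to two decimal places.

Gordon growth model: P₀ = D₁/(r − g). D₁ = 8.38 × (1 + 0.05) = 8.7990.
P₀ = 8.7990 / (0.131 − 0.05) = 8.7990 / 0.081 = 108.6296

$108.63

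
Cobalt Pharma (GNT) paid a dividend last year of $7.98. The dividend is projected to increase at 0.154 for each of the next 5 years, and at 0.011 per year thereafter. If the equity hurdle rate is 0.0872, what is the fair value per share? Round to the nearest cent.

Two-stage DDM. Project D₁…D_5 at 0.154, terminal growth 0.011, discount at r = 0.0872.
D_1 = 9.2089
D_2 = 10.6271
D_3 = 12.2637
D_4 = 14.1523
D_5 = 16.3317
Terminal value at t=5: TV = D_6/(r−g) = 16.5114/(0.0872−0.011) = 216.6846
P₀ = 9.2089/(1+0.0872)^1 + 10.6271/(1+0.0872)^2 + 12.2637/(1+0.0872)^3 + 14.1523/(1+0.0872)^4 + 16.3317/(1+0.0872)^5 + 216.6846/(1+0.0872)^5 = 190.5386

$190.54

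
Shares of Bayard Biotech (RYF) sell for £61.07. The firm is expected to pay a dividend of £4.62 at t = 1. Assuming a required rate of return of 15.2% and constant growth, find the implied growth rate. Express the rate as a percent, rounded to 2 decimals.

From P₀ = D₁/(r − g), the implied growth is g = r − D₁/P₀.
g = 0.152 − 4.62/61.07 = 0.152 − 0.07565 = 0.07635

7.63%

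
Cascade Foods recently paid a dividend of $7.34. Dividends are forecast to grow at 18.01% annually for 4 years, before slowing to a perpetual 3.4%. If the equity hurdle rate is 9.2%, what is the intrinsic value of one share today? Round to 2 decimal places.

Two-stage DDM. Project D₁…D_4 at 0.1801, terminal growth 0.034, discount at r = 0.092.
D_1 = 8.6619
D_2 = 10.2219
D_3 = 12.0629
D_4 = 14.2355
Terminal value at t=4: TV = D_5/(r−g) = 14.7195/(0.092−0.034) = 253.7838
P₀ = 8.6619/(1+0.092)^1 + 10.2219/(1+0.092)^2 + 12.0629/(1+0.092)^3 + 14.2355/(1+0.092)^4 + 253.7838/(1+0.092)^4 = 214.2524

$214.25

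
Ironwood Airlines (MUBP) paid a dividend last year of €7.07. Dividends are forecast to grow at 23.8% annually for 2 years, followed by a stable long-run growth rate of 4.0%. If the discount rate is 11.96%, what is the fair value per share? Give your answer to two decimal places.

Two-stage DDM. Project D₁…D_2 at 0.238, terminal growth 0.04, discount at r = 0.1196.
D_1 = 8.7527
D_2 = 10.8358
Terminal value at t=2: TV = D_3/(r−g) = 11.2692/(0.1196−0.04) = 141.5732
P₀ = 8.7527/(1+0.1196)^1 + 10.8358/(1+0.1196)^2 + 141.5732/(1+0.1196)^2 = 129.4040

€129.40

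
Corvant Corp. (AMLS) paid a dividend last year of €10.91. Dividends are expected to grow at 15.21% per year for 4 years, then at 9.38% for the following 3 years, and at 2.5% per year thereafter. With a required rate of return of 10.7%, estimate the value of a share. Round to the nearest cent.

Three-stage DDM. Project D₁…D_7; terminal Gordon value at t=7 with g = 0.025; discount at r = 0.107.
D_1 = 12.5694
D_2 = 14.4812
D_3 = 16.6838
D_4 = 19.2214
D_5 = 21.0244
D_6 = 22.9965
D_7 = 25.1535
TV_7 = 25.7824/(0.107−0.025) = 314.4193
P₀ = Σ Dₜ/(1+r)ᵗ + TV_7/(1+r)^7 = 240.0989

€240.10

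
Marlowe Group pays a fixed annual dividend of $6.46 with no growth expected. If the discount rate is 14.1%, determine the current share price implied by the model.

$45.82

Zero-growth DDM (perpetuity): P₀ = D/r = 6.46 / 0.141 = 45.8156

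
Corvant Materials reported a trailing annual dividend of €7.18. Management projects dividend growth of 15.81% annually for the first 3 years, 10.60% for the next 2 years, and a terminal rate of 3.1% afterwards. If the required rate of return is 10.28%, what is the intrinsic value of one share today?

Three-stage DDM. Project D₁…D_5; terminal Gordon value at t=5 with g = 0.031; discount at r = 0.1028.
D_1 = 8.3152
D_2 = 9.6298
D_3 = 11.1523
D_4 = 12.3344
D_5 = 13.6418
TV_5 = 14.0647/(0.1028−0.031) = 195.8877
P₀ = Σ Dₜ/(1+r)ᵗ + TV_5/(1+r)^5 = 160.5708

€160.57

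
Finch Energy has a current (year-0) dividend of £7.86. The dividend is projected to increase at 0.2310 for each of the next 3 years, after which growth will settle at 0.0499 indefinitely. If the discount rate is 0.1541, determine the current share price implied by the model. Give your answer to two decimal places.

£122.97

Two-stage DDM. Project D₁…D_3 at 0.231, terminal growth 0.0499, discount at r = 0.1541.
D_1 = 9.6757
D_2 = 11.9107
D_3 = 14.6621
Terminal value at t=3: TV = D_4/(r−g) = 15.3938/(0.1541−0.0499) = 147.7328
P₀ = 9.6757/(1+0.1541)^1 + 11.9107/(1+0.1541)^2 + 14.6621/(1+0.1541)^3 + 147.7328/(1+0.1541)^3 = 122.9694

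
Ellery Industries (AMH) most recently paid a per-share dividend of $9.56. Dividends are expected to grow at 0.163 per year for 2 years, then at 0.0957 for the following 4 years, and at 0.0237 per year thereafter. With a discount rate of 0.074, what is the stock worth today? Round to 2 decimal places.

Three-stage DDM. Project D₁…D_6; terminal Gordon value at t=6 with g = 0.0237; discount at r = 0.074.
D_1 = 11.1183
D_2 = 12.9306
D_3 = 14.1680
D_4 = 15.5239
D_5 = 17.0095
D_6 = 18.6373
TV_6 = 19.0790/(0.074−0.0237) = 379.3051
P₀ = Σ Dₜ/(1+r)ᵗ + TV_6/(1+r)^6 = 315.8652

$315.87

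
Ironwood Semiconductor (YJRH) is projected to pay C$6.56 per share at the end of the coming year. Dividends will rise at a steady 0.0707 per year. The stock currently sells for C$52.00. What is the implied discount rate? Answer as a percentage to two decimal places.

19.69%

Rearranging the constant-growth DDM: r = D₁/P₀ + g.
r = 6.5600 / 52.00 + 0.0707 = 0.12615 + 0.0707 = 0.19685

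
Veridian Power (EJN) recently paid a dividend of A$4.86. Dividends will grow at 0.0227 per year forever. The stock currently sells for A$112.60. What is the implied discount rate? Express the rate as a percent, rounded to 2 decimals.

Rearranging the constant-growth DDM: r = D₁/P₀ + g.
D₁ = 4.86 × (1 + 0.0227) = 4.9703.
r = 4.9703 / 112.60 + 0.0227 = 0.04414 + 0.0227 = 0.06684

6.68%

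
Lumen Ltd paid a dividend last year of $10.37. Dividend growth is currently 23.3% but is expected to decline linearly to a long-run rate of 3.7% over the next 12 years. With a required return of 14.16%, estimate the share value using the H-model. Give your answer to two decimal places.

$219.40

H-model: P₀ = D₀[(1+g_L) + H(g_S−g_L)]/(r−g_L), with H = 12/2 = 6.
P₀ = 10.37 × [(1+0.037) + 6×(0.233−0.037)] / (0.1416−0.037)
   = 10.37 × 2.2130 / 0.1046 = 219.3959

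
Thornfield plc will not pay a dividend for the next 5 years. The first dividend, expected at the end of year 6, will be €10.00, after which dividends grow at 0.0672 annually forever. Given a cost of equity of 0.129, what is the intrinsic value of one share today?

€88.21

Deferred-dividend DDM. At t=5 the remaining stream is a growing perpetuity with first payment D_6 = 10.00.
V_5 = D_6/(r−g) = 10.00/(0.129−0.0672) = 161.8123
P₀ = V_5/(1+r)^5 = 161.8123/(1+0.129)^5 = 88.2149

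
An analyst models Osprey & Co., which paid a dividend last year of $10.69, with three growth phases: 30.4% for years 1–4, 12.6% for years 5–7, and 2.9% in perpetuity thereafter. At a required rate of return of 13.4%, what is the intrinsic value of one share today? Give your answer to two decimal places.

Three-stage DDM. Project D₁…D_7; terminal Gordon value at t=7 with g = 0.029; discount at r = 0.134.
D_1 = 13.9398
D_2 = 18.1774
D_3 = 23.7034
D_4 = 30.9092
D_5 = 34.8038
D_6 = 39.1891
D_7 = 44.1269
TV_7 = 45.4066/(0.134−0.029) = 432.4434
P₀ = Σ Dₜ/(1+r)ᵗ + TV_7/(1+r)^7 = 295.9833

$295.98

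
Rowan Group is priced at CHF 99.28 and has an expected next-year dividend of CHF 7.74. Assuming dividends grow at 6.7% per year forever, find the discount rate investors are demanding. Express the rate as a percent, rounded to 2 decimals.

14.50%

Rearranging the constant-growth DDM: r = D₁/P₀ + g.
r = 7.7400 / 99.28 + 0.067 = 0.07796 + 0.067 = 0.14496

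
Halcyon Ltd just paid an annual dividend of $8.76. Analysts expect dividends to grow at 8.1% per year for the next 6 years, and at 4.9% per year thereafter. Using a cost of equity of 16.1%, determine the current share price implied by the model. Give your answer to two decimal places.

Two-stage DDM. Project D₁…D_6 at 0.081, terminal growth 0.049, discount at r = 0.161.
D_1 = 9.4696
D_2 = 10.2366
D_3 = 11.0658
D_4 = 11.9621
D_5 = 12.9310
D_6 = 13.9784
Terminal value at t=6: TV = D_7/(r−g) = 14.6634/(0.161−0.049) = 130.9229
P₀ = 9.4696/(1+0.161)^1 + 10.2366/(1+0.161)^2 + 11.0658/(1+0.161)^3 + 11.9621/(1+0.161)^4 + 12.9310/(1+0.161)^5 + 13.9784/(1+0.161)^6 + 130.9229/(1+0.161)^6 = 94.7027

$94.70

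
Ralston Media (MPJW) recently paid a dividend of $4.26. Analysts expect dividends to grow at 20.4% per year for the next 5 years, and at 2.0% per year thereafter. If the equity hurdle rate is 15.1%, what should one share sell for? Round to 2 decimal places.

Two-stage DDM. Project D₁…D_5 at 0.204, terminal growth 0.02, discount at r = 0.151.
D_1 = 5.1290
D_2 = 6.1754
D_3 = 7.4351
D_4 = 8.9519
D_5 = 10.7781
Terminal value at t=5: TV = D_6/(r−g) = 10.9937/(0.151−0.02) = 83.9211
P₀ = 5.1290/(1+0.151)^1 + 6.1754/(1+0.151)^2 + 7.4351/(1+0.151)^3 + 8.9519/(1+0.151)^4 + 10.7781/(1+0.151)^5 + 83.9211/(1+0.151)^5 = 65.9721

$65.97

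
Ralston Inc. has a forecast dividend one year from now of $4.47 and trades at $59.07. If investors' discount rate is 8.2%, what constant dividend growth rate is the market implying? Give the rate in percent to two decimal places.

From P₀ = D₁/(r − g), the implied growth is g = r − D₁/P₀.
g = 0.082 − 4.47/59.07 = 0.082 − 0.07567 = 0.00633

0.63%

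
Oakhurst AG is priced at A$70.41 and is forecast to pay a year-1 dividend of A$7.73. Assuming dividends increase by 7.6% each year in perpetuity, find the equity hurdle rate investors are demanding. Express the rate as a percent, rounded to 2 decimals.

18.58%

Rearranging the constant-growth DDM: r = D₁/P₀ + g.
r = 7.7300 / 70.41 + 0.076 = 0.10979 + 0.076 = 0.18579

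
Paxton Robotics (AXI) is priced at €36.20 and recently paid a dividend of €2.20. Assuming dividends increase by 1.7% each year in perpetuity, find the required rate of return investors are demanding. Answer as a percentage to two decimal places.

7.88%

Rearranging the constant-growth DDM: r = D₁/P₀ + g.
D₁ = 2.20 × (1 + 0.017) = 2.2374.
r = 2.2374 / 36.20 + 0.017 = 0.06181 + 0.017 = 0.07881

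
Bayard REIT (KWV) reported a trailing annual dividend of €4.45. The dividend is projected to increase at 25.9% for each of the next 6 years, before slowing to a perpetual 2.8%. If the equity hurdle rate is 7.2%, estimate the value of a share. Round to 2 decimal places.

Two-stage DDM. Project D₁…D_6 at 0.259, terminal growth 0.028, discount at r = 0.072.
D_1 = 5.6025
D_2 = 7.0536
D_3 = 8.8805
D_4 = 11.1805
D_5 = 14.0763
D_6 = 17.7221
Terminal value at t=6: TV = D_7/(r−g) = 18.2183/(0.072−0.028) = 414.0519
P₀ = 5.6025/(1+0.072)^1 + 7.0536/(1+0.072)^2 + 8.8805/(1+0.072)^3 + 11.1805/(1+0.072)^4 + 14.0763/(1+0.072)^5 + 17.7221/(1+0.072)^6 + 414.0519/(1+0.072)^6 = 321.4855

€321.49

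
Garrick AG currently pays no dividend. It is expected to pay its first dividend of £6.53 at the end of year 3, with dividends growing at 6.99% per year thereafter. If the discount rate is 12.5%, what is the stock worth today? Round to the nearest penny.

Deferred-dividend DDM. At t=2 the remaining stream is a growing perpetuity with first payment D_3 = 6.53.
V_2 = D_3/(r−g) = 6.53/(0.125−0.0699) = 118.5118
P₀ = V_2/(1+r)^2 = 118.5118/(1+0.125)^2 = 93.6390

£93.64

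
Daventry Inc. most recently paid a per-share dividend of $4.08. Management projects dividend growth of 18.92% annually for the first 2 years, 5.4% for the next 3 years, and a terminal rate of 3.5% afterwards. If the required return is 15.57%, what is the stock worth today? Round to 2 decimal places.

Three-stage DDM. Project D₁…D_5; terminal Gordon value at t=5 with g = 0.035; discount at r = 0.1557.
D_1 = 4.8519
D_2 = 5.7699
D_3 = 6.0815
D_4 = 6.4099
D_5 = 6.7560
TV_5 = 6.9925/(0.1557−0.035) = 57.9328
P₀ = Σ Dₜ/(1+r)ᵗ + TV_5/(1+r)^5 = 47.4276

$47.43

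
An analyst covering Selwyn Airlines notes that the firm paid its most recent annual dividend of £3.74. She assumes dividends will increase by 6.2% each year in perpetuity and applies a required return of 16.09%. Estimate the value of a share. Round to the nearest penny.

Gordon growth model: P₀ = D₁/(r − g). D₁ = 3.74 × (1 + 0.062) = 3.9719.
P₀ = 3.9719 / (0.1609 − 0.062) = 3.9719 / 0.0989 = 40.1606

£40.16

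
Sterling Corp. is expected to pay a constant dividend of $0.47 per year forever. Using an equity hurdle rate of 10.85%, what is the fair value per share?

Zero-growth DDM (perpetuity): P₀ = D/r = 0.47 / 0.1085 = 4.3318

$4.33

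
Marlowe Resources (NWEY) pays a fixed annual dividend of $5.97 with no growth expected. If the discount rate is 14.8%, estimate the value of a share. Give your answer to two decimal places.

Zero-growth DDM (perpetuity): P₀ = D/r = 5.97 / 0.148 = 40.3378

$40.34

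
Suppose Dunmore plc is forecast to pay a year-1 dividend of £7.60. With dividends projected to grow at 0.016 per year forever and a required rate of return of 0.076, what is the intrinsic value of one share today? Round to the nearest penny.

Gordon growth model: P₀ = D₁/(r − g), with D₁ = 7.60 given directly.
P₀ = 7.6000 / (0.076 − 0.016) = 7.6000 / 0.06 = 126.6667

£126.67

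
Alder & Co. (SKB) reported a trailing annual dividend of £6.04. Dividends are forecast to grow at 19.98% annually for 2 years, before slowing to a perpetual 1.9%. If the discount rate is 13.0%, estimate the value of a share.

£75.73

Two-stage DDM. Project D₁…D_2 at 0.1998, terminal growth 0.019, discount at r = 0.13.
D_1 = 7.2468
D_2 = 8.6947
Terminal value at t=2: TV = D_3/(r−g) = 8.8599/(0.13−0.019) = 79.8189
P₀ = 7.2468/(1+0.13)^1 + 8.6947/(1+0.13)^2 + 79.8189/(1+0.13)^2 = 75.7322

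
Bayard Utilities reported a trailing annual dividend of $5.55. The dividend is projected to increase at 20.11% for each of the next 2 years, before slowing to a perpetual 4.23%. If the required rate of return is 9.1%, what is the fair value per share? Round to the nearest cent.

$156.80

Two-stage DDM. Project D₁…D_2 at 0.2011, terminal growth 0.0423, discount at r = 0.091.
D_1 = 6.6661
D_2 = 8.0067
Terminal value at t=2: TV = D_3/(r−g) = 8.3453/(0.091−0.0423) = 171.3622
P₀ = 6.6661/(1+0.091)^1 + 8.0067/(1+0.091)^2 + 171.3622/(1+0.091)^2 = 156.8047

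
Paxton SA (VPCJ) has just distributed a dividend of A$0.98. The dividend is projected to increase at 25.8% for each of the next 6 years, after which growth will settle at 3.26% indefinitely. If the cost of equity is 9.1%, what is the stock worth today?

Two-stage DDM. Project D₁…D_6 at 0.258, terminal growth 0.0326, discount at r = 0.091.
D_1 = 1.2328
D_2 = 1.5509
D_3 = 1.9510
D_4 = 2.4544
D_5 = 3.0877
D_6 = 3.8843
Terminal value at t=6: TV = D_7/(r−g) = 4.0109/(0.091−0.0326) = 68.6798
P₀ = 1.2328/(1+0.091)^1 + 1.5509/(1+0.091)^2 + 1.9510/(1+0.091)^3 + 2.4544/(1+0.091)^4 + 3.0877/(1+0.091)^5 + 3.8843/(1+0.091)^6 + 68.6798/(1+0.091)^6 = 50.6956

A$50.70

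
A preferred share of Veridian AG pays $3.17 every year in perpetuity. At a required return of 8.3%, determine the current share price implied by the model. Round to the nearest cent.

$38.19

Zero-growth DDM (perpetuity): P₀ = D/r = 3.17 / 0.083 = 38.1928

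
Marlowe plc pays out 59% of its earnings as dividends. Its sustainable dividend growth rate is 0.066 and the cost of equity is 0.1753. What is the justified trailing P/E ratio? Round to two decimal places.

Justified trailing P/E = b(1+g)/(r−g) = 0.59×(1+0.066)/(0.1753−0.066) = 5.7543

5.75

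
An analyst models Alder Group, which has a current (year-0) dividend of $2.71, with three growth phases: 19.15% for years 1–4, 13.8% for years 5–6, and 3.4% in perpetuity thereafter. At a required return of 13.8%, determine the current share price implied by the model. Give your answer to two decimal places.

$51.07

Three-stage DDM. Project D₁…D_6; terminal Gordon value at t=6 with g = 0.034; discount at r = 0.138.
D_1 = 3.2290
D_2 = 3.8473
D_3 = 4.5841
D_4 = 5.4619
D_5 = 6.2157
D_6 = 7.0734
TV_6 = 7.3139/(0.138−0.034) = 70.3262
P₀ = Σ Dₜ/(1+r)ᵗ + TV_6/(1+r)^6 = 51.0677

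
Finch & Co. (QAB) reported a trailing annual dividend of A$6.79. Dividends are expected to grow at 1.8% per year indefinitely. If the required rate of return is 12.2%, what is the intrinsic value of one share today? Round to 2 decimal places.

Gordon growth model: P₀ = D₁/(r − g). D₁ = 6.79 × (1 + 0.018) = 6.9122.
P₀ = 6.9122 / (0.122 − 0.018) = 6.9122 / 0.104 = 66.4637

A$66.46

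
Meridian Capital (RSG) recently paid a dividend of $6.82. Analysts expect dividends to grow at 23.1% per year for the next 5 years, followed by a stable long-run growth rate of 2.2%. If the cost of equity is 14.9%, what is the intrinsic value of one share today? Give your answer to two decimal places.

$119.60

Two-stage DDM. Project D₁…D_5 at 0.231, terminal growth 0.022, discount at r = 0.149.
D_1 = 8.3954
D_2 = 10.3348
D_3 = 12.7221
D_4 = 15.6609
D_5 = 19.2786
Terminal value at t=5: TV = D_6/(r−g) = 19.7027/(0.149−0.022) = 155.1393
P₀ = 8.3954/(1+0.149)^1 + 10.3348/(1+0.149)^2 + 12.7221/(1+0.149)^3 + 15.6609/(1+0.149)^4 + 19.2786/(1+0.149)^5 + 155.1393/(1+0.149)^5 = 119.6016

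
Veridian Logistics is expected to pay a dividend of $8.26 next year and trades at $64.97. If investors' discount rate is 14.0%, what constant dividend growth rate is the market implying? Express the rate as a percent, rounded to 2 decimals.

From P₀ = D₁/(r − g), the implied growth is g = r − D₁/P₀.
g = 0.14 − 8.26/64.97 = 0.14 − 0.12714 = 0.01286

1.29%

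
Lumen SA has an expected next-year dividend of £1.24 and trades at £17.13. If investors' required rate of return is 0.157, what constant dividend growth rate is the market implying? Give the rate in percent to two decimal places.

From P₀ = D₁/(r − g), the implied growth is g = r − D₁/P₀.
g = 0.157 − 1.24/17.13 = 0.157 − 0.07239 = 0.08461

8.46%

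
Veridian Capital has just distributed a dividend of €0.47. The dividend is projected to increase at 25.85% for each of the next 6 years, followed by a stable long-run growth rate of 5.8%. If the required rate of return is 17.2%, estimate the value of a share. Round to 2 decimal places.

Two-stage DDM. Project D₁…D_6 at 0.2585, terminal growth 0.058, discount at r = 0.172.
D_1 = 0.5915
D_2 = 0.7444
D_3 = 0.9368
D_4 = 1.1790
D_5 = 1.4838
D_6 = 1.8673
Terminal value at t=6: TV = D_7/(r−g) = 1.9756/(0.172−0.058) = 17.3300
P₀ = 0.5915/(1+0.172)^1 + 0.7444/(1+0.172)^2 + 0.9368/(1+0.172)^3 + 1.1790/(1+0.172)^4 + 1.4838/(1+0.172)^5 + 1.8673/(1+0.172)^6 + 17.3300/(1+0.172)^6 = 10.3320

€10.33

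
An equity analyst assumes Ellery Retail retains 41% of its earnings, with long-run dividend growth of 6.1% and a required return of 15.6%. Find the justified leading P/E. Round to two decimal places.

Payout ratio b = 1 − 0.41 = 0.59.
Justified leading P/E = b/(r−g) = 0.59/(0.156−0.061) = 6.2105

6.21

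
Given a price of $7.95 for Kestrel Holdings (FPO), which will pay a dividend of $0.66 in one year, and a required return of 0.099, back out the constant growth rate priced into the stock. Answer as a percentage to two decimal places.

From P₀ = D₁/(r − g), the implied growth is g = r − D₁/P₀.
g = 0.099 − 0.66/7.95 = 0.099 − 0.08302 = 0.01598

1.60%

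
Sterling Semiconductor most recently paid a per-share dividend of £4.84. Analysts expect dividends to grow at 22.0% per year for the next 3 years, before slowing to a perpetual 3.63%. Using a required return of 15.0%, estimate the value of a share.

Two-stage DDM. Project D₁…D_3 at 0.22, terminal growth 0.0363, discount at r = 0.15.
D_1 = 5.9048
D_2 = 7.2039
D_3 = 8.7887
Terminal value at t=3: TV = D_4/(r−g) = 9.1077/(0.15−0.0363) = 80.1032
P₀ = 5.9048/(1+0.15)^1 + 7.2039/(1+0.15)^2 + 8.7887/(1+0.15)^3 + 80.1032/(1+0.15)^3 = 69.0296

£69.03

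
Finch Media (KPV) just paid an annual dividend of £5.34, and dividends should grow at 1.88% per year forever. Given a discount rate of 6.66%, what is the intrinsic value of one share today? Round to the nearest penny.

£113.82

Gordon growth model: P₀ = D₁/(r − g). D₁ = 5.34 × (1 + 0.0188) = 5.4404.
P₀ = 5.4404 / (0.0666 − 0.0188) = 5.4404 / 0.0478 = 113.8157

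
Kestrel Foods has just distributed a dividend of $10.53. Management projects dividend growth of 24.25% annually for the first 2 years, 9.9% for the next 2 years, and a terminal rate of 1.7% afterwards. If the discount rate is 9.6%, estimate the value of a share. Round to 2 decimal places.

$227.82

Three-stage DDM. Project D₁…D_4; terminal Gordon value at t=4 with g = 0.017; discount at r = 0.096.
D_1 = 13.0835
D_2 = 16.2563
D_3 = 17.8657
D_4 = 19.6344
TV_4 = 19.9681/(0.096−0.017) = 252.7612
P₀ = Σ Dₜ/(1+r)ᵗ + TV_4/(1+r)^4 = 227.8217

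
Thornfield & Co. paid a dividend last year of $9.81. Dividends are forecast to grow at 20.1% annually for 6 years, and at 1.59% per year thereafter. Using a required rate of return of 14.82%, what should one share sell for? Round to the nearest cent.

$167.75

Two-stage DDM. Project D₁…D_6 at 0.201, terminal growth 0.0159, discount at r = 0.1482.
D_1 = 11.7818
D_2 = 14.1500
D_3 = 16.9941
D_4 = 20.4099
D_5 = 24.5123
D_6 = 29.4393
Terminal value at t=6: TV = D_7/(r−g) = 29.9074/(0.1482−0.0159) = 226.0571
P₀ = 11.7818/(1+0.1482)^1 + 14.1500/(1+0.1482)^2 + 16.9941/(1+0.1482)^3 + 20.4099/(1+0.1482)^4 + 24.5123/(1+0.1482)^5 + 29.4393/(1+0.1482)^6 + 226.0571/(1+0.1482)^6 = 167.7473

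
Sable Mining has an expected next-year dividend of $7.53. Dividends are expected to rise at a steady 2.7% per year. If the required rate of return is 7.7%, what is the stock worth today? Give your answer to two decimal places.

$150.60

Gordon growth model: P₀ = D₁/(r − g), with D₁ = 7.53 given directly.
P₀ = 7.5300 / (0.077 − 0.027) = 7.5300 / 0.05 = 150.6000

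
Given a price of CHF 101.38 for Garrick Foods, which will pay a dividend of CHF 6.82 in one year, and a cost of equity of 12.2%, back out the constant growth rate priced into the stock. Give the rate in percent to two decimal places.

5.47%

From P₀ = D₁/(r − g), the implied growth is g = r − D₁/P₀.
g = 0.122 − 6.82/101.38 = 0.122 − 0.06727 = 0.05473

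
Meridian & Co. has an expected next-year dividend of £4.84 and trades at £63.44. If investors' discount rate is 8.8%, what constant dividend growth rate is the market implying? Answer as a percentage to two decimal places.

1.17%

From P₀ = D₁/(r − g), the implied growth is g = r − D₁/P₀.
g = 0.088 − 4.84/63.44 = 0.088 − 0.07629 = 0.01171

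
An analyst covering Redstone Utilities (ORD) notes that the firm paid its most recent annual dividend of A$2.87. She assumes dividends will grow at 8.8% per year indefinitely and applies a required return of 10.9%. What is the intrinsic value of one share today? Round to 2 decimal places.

Gordon growth model: P₀ = D₁/(r − g). D₁ = 2.87 × (1 + 0.088) = 3.1226.
P₀ = 3.1226 / (0.109 − 0.088) = 3.1226 / 0.021 = 148.6933

A$148.69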